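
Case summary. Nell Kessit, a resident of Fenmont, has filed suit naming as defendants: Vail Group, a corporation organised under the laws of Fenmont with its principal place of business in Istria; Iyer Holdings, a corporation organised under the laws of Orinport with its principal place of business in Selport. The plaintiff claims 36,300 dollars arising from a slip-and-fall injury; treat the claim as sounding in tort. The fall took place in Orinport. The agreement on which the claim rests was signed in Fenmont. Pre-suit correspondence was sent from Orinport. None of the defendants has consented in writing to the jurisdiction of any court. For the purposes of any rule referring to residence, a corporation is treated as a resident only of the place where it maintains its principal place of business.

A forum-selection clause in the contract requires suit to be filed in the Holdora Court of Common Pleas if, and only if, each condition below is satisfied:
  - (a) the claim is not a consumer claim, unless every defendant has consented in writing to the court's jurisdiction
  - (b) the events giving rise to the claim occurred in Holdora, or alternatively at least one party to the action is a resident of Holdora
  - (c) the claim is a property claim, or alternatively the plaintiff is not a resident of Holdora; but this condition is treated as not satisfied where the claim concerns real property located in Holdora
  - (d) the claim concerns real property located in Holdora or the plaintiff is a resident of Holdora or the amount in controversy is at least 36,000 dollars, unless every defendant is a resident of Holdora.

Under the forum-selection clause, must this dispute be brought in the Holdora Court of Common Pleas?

The Holdora Court of Common Pleas:
  (a) The claim is a tort claim, not a consumer claim. Satisfied.
  (b) The operative events occurred in Orinport, not Holdora; no party resides in Holdora — none of the alternatives is met. Not met.
  (c) The plaintiff resides in Fenmont, which is not Holdora, so one alternative holds. The carve-out does not apply: the claim does not concern real property. Condition met.
  (d) The amount in controversy is 36,300 dollars, which meets the USD 36,000 floor, which satisfies one of the alternatives. Condition met.
  → The clause does not apply.

No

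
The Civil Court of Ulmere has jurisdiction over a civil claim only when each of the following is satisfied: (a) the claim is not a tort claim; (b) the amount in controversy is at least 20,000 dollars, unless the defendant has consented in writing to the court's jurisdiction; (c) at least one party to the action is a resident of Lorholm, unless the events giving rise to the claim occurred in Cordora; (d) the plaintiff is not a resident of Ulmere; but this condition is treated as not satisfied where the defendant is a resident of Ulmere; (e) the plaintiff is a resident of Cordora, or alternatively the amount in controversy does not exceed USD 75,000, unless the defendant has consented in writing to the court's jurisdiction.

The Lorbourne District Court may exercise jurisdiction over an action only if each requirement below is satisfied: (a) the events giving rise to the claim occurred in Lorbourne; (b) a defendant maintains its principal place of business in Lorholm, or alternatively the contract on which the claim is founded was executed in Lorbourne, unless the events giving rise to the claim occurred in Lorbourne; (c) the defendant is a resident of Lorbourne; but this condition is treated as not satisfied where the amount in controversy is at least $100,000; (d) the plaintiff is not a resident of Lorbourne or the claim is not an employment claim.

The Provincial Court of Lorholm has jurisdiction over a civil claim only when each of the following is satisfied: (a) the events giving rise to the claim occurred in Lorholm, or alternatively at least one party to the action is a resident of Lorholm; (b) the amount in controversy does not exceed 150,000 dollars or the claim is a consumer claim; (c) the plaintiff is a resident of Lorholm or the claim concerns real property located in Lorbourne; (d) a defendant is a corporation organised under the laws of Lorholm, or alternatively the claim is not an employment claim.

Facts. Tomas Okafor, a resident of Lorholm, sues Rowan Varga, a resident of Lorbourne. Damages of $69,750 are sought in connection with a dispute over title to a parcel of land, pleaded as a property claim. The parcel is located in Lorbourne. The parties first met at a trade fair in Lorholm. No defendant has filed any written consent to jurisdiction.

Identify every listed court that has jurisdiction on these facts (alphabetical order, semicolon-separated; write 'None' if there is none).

the Civil Court of Ulmere; the Lorbourne District Court; the Provincial Court of Lorholm

The Civil Court of Ulmere:
  (a) The claim is a property claim, not a tort claim. Condition met.
  (b) The amount in controversy is USD 69,750, which meets the $20,000 floor. Condition met.
  (c) Tomas Okafor resides in Lorholm. Condition met.
  (d) The plaintiff resides in Lorholm, which is not Ulmere. The carve-out does not apply: the defendant resides in Lorbourne, not Ulmere. Satisfied.
  (e) The amount in controversy is USD 69,750, within the 75,000 dollars ceiling, which satisfies one of the alternatives. Condition met.
  → The court has jurisdiction.
The Lorbourne District Court:
  (a) The operative events occurred in Lorbourne. Satisfied.
  (b) No defendant is a corporation; no contract (and hence no place of execution) is alleged — none of the alternatives is met. The proviso rescues it, though: the operative events occurred in Lorbourne. Satisfied.
  (c) The defendant resides in Lorbourne. And the carve-out is inapplicable — the amount in controversy is 69,750 dollars, below the $100,000 floor. Condition met.
  (d) The plaintiff resides in Lorholm, which is not Lorbourne, so one alternative holds. Condition met.
  → Jurisdiction lies.
The Provincial Court of Lorholm:
  (a) Tomas Okafor resides in Lorholm, which satisfies one of the alternatives. Satisfied.
  (b) The amount in controversy is 69,750 dollars, within the USD 150,000 ceiling, so this disjunct is met. Satisfied.
  (c) The plaintiff resides in Lorholm, so this disjunct is met. Satisfied.
  (d) The claim is a property claim, not an employment claim, so one alternative holds. Condition met.
  → Every requirement is satisfied — jurisdiction.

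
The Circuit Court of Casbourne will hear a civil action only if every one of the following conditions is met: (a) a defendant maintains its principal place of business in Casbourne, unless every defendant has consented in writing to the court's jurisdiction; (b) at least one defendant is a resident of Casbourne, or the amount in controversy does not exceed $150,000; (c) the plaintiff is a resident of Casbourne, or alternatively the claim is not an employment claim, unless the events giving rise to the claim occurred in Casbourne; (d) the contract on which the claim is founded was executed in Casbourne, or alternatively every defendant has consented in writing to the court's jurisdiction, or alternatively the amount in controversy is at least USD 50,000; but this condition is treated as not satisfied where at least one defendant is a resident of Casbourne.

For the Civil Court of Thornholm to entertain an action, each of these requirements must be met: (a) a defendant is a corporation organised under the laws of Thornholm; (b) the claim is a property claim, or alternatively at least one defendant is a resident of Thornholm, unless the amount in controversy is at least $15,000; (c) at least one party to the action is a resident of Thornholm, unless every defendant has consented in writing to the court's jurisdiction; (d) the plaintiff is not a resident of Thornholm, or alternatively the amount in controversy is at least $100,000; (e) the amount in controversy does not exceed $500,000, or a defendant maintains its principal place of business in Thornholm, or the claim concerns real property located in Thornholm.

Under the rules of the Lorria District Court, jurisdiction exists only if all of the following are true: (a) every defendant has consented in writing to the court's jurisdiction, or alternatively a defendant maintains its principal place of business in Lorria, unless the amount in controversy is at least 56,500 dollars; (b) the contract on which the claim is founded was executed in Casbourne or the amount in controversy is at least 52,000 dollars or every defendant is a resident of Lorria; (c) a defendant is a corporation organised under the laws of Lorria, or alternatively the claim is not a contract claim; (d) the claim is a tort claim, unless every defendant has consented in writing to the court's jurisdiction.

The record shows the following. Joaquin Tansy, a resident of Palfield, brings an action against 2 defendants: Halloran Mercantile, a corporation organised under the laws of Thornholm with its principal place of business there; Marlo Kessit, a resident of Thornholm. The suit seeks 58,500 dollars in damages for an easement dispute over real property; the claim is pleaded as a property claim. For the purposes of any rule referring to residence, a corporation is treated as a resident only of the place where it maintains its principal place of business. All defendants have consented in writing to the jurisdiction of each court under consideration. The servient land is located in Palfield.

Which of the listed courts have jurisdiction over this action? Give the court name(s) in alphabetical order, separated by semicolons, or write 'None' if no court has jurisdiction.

The Circuit Court of Casbourne:
  (a) The corporate defendant(s) have their principal place of business in Thornholm, not Casbourne. But every defendant has filed written consent, and the 'unless' clause therefore excuses the requirement. Condition met.
  (b) The amount in controversy is USD 58,500, within the USD 150,000 ceiling, so one alternative holds. Satisfied.
  (c) The claim is a property claim, not an employment claim, so this disjunct is met. Met.
  (d) Every defendant has filed written consent — that alternative is enough. The exception is not triggered, since no defendant resides in Casbourne (they reside in Thornholm, Thornholm). Condition met.
  → Every requirement is satisfied — jurisdiction.
The Civil Court of Thornholm:
  (a) Halloran Mercantile is organised under the laws of Thornholm. Satisfied.
  (b) The claim is a property claim, so one alternative holds. Condition met.
  (c) Halloran Mercantile resides in Thornholm. Condition met.
  (d) The plaintiff resides in Palfield, which is not Thornholm, so this disjunct is met. Met.
  (e) The amount in controversy is $58,500, within the USD 500,000 ceiling — that alternative is enough. Met.
  → Every requirement is satisfied — jurisdiction.
The Lorria District Court:
  (a) Every defendant has filed written consent, so one alternative holds. Satisfied.
  (b) The amount in controversy is $58,500, which meets the 52,000 dollars floor, so one alternative holds. Condition met.
  (c) The claim is a property claim, not a contract claim, so this disjunct is met. Condition met.
  (d) The claim is a property claim, not a tort claim. However, every defendant has filed written consent, so the 'unless' proviso supplies this condition. Met.
  → Every requirement is satisfied — jurisdiction.

the Circuit Court of Casbourne; the Civil Court of Thornholm; the Lorria District Court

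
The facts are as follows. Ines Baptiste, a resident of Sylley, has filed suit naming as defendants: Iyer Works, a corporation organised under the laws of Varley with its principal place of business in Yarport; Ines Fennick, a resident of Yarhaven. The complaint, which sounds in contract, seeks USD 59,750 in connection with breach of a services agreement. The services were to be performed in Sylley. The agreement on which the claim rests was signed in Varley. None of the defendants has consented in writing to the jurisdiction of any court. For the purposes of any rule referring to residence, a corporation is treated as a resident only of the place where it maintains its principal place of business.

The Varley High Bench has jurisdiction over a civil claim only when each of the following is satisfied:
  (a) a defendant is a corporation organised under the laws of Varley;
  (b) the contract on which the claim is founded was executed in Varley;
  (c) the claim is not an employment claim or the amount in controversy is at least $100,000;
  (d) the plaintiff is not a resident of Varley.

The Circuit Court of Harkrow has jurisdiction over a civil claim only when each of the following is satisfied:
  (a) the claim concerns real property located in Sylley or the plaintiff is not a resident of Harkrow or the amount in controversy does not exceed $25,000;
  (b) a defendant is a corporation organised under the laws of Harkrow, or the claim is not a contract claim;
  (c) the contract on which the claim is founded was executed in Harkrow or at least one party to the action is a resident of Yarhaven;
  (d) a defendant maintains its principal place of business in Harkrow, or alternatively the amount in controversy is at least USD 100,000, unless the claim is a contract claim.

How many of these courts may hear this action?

1

The Varley High Bench:
  (a) Iyer Works is organised under the laws of Varley. Satisfied.
  (b) The contract was executed in Varley. Satisfied.
  (c) The claim is a contract claim, not an employment claim, which satisfies one of the alternatives. Satisfied.
  (d) The plaintiff resides in Sylley, which is not Varley. Condition met.
  → The court has jurisdiction.
The Circuit Court of Harkrow:
  (a) The plaintiff resides in Sylley, which is not Harkrow, so one alternative holds. Condition met.
  (b) The corporate defendant(s) are organised in Varley, not Harkrow; the claim is a contract claim — no alternative holds. Not satisfied.
  (c) Ines Fennick resides in Yarhaven, so this disjunct is met. Condition met.
  (d) The corporate defendant(s) have their principal place of business in Yarport, not Harkrow; the amount in controversy is USD 59,750, below the $100,000 floor — no alternative holds. The proviso rescues it, though: the claim is a contract claim. Satisfied.
  → Not every requirement is met — no jurisdiction.
Courts with jurisdiction: the Varley High Bench — 1 in total.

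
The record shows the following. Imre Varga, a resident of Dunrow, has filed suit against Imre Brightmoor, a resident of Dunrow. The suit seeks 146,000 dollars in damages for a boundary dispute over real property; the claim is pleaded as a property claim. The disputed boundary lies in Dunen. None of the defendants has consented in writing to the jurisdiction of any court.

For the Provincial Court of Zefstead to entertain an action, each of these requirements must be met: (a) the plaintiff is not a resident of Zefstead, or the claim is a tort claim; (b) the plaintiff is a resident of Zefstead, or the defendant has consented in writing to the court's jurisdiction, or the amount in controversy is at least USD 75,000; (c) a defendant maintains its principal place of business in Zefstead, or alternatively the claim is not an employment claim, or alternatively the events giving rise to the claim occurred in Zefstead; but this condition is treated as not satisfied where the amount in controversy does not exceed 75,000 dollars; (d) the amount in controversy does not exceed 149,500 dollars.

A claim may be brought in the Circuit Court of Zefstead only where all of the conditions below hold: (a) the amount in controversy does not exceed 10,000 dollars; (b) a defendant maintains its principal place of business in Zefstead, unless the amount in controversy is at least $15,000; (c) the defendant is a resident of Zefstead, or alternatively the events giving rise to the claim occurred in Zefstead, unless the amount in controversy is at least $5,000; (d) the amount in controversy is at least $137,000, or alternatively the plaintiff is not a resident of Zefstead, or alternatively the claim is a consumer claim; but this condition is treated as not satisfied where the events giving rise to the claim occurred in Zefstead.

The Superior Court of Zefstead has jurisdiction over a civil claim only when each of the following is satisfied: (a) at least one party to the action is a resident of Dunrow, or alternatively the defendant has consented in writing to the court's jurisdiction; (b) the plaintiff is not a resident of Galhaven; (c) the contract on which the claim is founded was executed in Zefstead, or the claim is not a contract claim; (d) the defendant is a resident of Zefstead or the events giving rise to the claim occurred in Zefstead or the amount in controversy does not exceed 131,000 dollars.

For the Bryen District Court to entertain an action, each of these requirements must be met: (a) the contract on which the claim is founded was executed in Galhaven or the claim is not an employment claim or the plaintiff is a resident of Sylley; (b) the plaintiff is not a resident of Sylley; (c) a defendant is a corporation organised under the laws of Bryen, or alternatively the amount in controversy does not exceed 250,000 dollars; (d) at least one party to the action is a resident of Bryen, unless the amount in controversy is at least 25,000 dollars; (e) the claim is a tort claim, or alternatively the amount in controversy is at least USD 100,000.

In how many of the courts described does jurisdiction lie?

2

The Provincial Court of Zefstead:
  (a) The plaintiff resides in Dunrow, which is not Zefstead, which satisfies one of the alternatives. Condition met.
  (b) The amount in controversy is USD 146,000, which meets the $75,000 floor, which satisfies one of the alternatives. Satisfied.
  (c) The claim is a property claim, not an employment claim, which satisfies one of the alternatives. And the carve-out is inapplicable — the amount in controversy is $146,000, above the USD 75,000 ceiling. Satisfied.
  (d) The amount in controversy is $146,000, within the 149,500 dollars ceiling. Satisfied.
  → Jurisdiction lies.
The Circuit Court of Zefstead:
  (a) The amount in controversy is USD 146,000, above the $10,000 ceiling. Condition not met.
  (b) No defendant is a corporation. But the amount in controversy is USD 146,000, which meets the 15,000 dollars floor, and the 'unless' clause therefore excuses the requirement. Condition met.
  (c) The defendant resides in Dunrow, not Zefstead; the operative events occurred in Dunen, not Zefstead — every alternative fails. However, the amount in controversy is $146,000, which meets the USD 5,000 floor, so the 'unless' proviso supplies this condition. Satisfied.
  (d) The amount in controversy is USD 146,000, which meets the 137,000 dollars floor, so this disjunct is met. The exception is not triggered, since the operative events occurred in Dunen, not Zefstead. Satisfied.
  → No jurisdiction.
The Superior Court of Zefstead:
  (a) Imre Varga resides in Dunrow, so this disjunct is met. Satisfied.
  (b) The plaintiff resides in Dunrow, which is not Galhaven. Condition met.
  (c) The claim is a property claim, not a contract claim — that alternative is enough. Condition met.
  (d) The defendant resides in Dunrow, not Zefstead; the operative events occurred in Dunen, not Zefstead; the amount in controversy is $146,000, above the 131,000 dollars ceiling — every alternative fails. Not satisfied.
  → At least one condition fails; no jurisdiction.
The Bryen District Court:
  (a) The claim is a property claim, not an employment claim, so one alternative holds. Met.
  (b) The plaintiff resides in Dunrow, which is not Sylley. Condition met.
  (c) The amount in controversy is USD 146,000, within the $250,000 ceiling, so this disjunct is met. Condition met.
  (d) No party resides in Bryen. However, the amount in controversy is $146,000, which meets the 25,000 dollars floor, so the 'unless' proviso supplies this condition. Satisfied.
  (e) The amount in controversy is 146,000 dollars, which meets the USD 100,000 floor — that alternative is enough. Condition met.
  → Jurisdiction lies.
Courts with jurisdiction: the Provincial Court of Zefstead, the Bryen District Court — 2 in total.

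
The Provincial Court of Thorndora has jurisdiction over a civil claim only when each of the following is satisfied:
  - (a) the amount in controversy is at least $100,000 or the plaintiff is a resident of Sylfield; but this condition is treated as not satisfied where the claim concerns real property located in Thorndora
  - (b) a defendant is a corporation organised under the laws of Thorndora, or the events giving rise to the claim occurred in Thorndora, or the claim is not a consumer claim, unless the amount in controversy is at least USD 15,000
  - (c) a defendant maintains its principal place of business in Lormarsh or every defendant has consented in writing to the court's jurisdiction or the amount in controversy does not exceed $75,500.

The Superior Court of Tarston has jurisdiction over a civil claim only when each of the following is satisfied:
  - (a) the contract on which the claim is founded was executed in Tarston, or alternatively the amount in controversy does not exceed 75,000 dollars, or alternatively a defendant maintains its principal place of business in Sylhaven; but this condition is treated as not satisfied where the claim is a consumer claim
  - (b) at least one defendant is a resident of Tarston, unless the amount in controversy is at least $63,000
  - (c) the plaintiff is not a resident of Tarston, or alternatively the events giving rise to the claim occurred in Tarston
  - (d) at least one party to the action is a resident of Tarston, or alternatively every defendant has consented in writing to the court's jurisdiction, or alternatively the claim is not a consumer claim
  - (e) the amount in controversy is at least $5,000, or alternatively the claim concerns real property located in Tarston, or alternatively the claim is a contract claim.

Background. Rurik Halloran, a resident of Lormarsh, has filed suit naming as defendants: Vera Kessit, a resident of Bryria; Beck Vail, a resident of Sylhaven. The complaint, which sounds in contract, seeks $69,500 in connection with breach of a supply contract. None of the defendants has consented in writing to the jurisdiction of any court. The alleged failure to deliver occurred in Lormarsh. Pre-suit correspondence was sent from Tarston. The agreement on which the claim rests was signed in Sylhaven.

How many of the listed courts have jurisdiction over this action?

1

The Provincial Court of Thorndora:
  (a) The amount in controversy is $69,500, below the USD 100,000 floor; the plaintiff resides in Lormarsh, not Sylfield — every alternative fails. Not satisfied.
  (b) The claim is a contract claim, not a consumer claim, which satisfies one of the alternatives. Met.
  (c) The amount in controversy is $69,500, within the $75,500 ceiling — that alternative is enough. Satisfied.
  → The court lacks jurisdiction.
The Superior Court of Tarston:
  (a) The amount in controversy is USD 69,500, within the USD 75,000 ceiling, so this disjunct is met. The exception is not triggered, since the claim is a contract claim, not a consumer claim. Met.
  (b) No defendant resides in Tarston (they reside in Bryria, Sylhaven). However, the amount in controversy is 69,500 dollars, which meets the 63,000 dollars floor, so the 'unless' proviso supplies this condition. Met.
  (c) The plaintiff resides in Lormarsh, which is not Tarston, which satisfies one of the alternatives. Met.
  (d) The claim is a contract claim, not a consumer claim — that alternative is enough. Met.
  (e) The amount in controversy is $69,500, which meets the USD 5,000 floor, so this disjunct is met. Satisfied.
  → Jurisdiction lies.
Courts with jurisdiction: the Superior Court of Tarston — 1 in total.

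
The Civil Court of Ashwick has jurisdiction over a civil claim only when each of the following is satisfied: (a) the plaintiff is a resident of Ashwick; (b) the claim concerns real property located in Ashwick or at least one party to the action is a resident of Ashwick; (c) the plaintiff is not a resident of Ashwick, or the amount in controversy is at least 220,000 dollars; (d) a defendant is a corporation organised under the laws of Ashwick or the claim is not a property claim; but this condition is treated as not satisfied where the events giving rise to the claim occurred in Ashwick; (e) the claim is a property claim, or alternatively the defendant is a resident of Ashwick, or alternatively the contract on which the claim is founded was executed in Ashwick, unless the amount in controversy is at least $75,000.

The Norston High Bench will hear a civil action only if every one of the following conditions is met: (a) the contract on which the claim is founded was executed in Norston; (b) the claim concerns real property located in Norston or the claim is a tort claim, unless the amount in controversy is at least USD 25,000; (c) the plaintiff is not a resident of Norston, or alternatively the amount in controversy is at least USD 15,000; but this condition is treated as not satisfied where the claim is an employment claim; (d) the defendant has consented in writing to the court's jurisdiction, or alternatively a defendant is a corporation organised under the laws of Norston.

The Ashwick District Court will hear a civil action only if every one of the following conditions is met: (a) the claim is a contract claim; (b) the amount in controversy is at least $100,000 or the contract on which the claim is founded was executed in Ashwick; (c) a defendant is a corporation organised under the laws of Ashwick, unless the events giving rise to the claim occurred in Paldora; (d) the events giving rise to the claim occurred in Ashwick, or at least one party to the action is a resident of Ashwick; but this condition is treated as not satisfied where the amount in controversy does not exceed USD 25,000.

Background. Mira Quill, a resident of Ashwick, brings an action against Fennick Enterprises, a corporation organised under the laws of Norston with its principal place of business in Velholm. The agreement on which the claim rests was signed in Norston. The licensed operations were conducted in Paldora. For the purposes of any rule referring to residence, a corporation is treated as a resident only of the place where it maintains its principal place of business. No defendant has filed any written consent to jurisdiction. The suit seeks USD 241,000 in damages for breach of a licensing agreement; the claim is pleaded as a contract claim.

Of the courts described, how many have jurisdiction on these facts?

3

The Civil Court of Ashwick:
  (a) The plaintiff resides in Ashwick. Satisfied.
  (b) Mira Quill resides in Ashwick, which satisfies one of the alternatives. Condition met.
  (c) The amount in controversy is USD 241,000, which meets the USD 220,000 floor — that alternative is enough. Met.
  (d) The claim is a contract claim, not a property claim, so this disjunct is met. The exception is not triggered, since the operative events occurred in Paldora, not Ashwick. Condition met.
  (e) The claim is a contract claim, not a property claim; the defendant resides in Velholm, not Ashwick; the contract was executed in Norston, not Ashwick — every alternative fails. But the amount in controversy is USD 241,000, which meets the USD 75,000 floor, and the 'unless' clause therefore excuses the requirement. Condition met.
  → The court has jurisdiction.
The Norston High Bench:
  (a) The contract was executed in Norston. Satisfied.
  (b) The claim does not concern real property; the claim is a contract claim, not a tort claim — none of the alternatives is met. However, the amount in controversy is 241,000 dollars, which meets the 25,000 dollars floor, so the 'unless' proviso supplies this condition. Met.
  (c) The plaintiff resides in Ashwick, which is not Norston, which satisfies one of the alternatives. The exception is not triggered, since the claim is a contract claim, not an employment claim. Condition met.
  (d) Fennick Enterprises is organised under the laws of Norston, so this disjunct is met. Met.
  → All conditions met; jurisdiction exists.
The Ashwick District Court:
  (a) The claim is a contract claim. Condition met.
  (b) The amount in controversy is $241,000, which meets the USD 100,000 floor, so this disjunct is met. Condition met.
  (c) The corporate defendant(s) are organised in Norston, not Ashwick. The proviso rescues it, though: the operative events occurred in Paldora. Satisfied.
  (d) Mira Quill resides in Ashwick, so one alternative holds. The exception is not triggered, since the amount in controversy is USD 241,000, above the 25,000 dollars ceiling. Satisfied.
  → Jurisdiction lies.
Courts with jurisdiction: the Civil Court of Ashwick, the Norston High Bench, the Ashwick District Court — 3 in total.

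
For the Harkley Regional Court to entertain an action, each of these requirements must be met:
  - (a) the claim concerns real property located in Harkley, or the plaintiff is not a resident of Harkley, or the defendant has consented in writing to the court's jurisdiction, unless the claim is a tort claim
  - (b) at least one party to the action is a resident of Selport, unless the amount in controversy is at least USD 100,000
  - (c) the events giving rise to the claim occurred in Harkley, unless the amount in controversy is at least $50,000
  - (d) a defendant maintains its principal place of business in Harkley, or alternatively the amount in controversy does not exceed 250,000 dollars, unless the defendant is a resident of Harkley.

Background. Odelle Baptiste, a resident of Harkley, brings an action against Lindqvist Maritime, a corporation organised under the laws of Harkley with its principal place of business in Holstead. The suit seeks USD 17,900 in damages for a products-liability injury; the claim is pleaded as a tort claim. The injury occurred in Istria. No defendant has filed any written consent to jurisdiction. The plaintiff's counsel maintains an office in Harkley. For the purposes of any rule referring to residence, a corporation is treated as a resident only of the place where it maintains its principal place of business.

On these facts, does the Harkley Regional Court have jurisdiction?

No

The Harkley Regional Court:
  (a) The claim does not concern real property; the plaintiff resides in Harkley; no such written consent has been filed — every alternative fails. However, the claim is a tort claim, so the 'unless' proviso supplies this condition. Condition met.
  (b) No party resides in Selport. And the amount in controversy is USD 17,900, below the USD 100,000 floor, so the proviso does not save it. Condition not met.
  (c) The operative events occurred in Istria, not Harkley. The proviso offers no rescue either, since the amount in controversy is USD 17,900, below the $50,000 floor. Fails.
  (d) The amount in controversy is USD 17,900, within the 250,000 dollars ceiling, which satisfies one of the alternatives. Satisfied.
  → At least one condition fails; no jurisdiction.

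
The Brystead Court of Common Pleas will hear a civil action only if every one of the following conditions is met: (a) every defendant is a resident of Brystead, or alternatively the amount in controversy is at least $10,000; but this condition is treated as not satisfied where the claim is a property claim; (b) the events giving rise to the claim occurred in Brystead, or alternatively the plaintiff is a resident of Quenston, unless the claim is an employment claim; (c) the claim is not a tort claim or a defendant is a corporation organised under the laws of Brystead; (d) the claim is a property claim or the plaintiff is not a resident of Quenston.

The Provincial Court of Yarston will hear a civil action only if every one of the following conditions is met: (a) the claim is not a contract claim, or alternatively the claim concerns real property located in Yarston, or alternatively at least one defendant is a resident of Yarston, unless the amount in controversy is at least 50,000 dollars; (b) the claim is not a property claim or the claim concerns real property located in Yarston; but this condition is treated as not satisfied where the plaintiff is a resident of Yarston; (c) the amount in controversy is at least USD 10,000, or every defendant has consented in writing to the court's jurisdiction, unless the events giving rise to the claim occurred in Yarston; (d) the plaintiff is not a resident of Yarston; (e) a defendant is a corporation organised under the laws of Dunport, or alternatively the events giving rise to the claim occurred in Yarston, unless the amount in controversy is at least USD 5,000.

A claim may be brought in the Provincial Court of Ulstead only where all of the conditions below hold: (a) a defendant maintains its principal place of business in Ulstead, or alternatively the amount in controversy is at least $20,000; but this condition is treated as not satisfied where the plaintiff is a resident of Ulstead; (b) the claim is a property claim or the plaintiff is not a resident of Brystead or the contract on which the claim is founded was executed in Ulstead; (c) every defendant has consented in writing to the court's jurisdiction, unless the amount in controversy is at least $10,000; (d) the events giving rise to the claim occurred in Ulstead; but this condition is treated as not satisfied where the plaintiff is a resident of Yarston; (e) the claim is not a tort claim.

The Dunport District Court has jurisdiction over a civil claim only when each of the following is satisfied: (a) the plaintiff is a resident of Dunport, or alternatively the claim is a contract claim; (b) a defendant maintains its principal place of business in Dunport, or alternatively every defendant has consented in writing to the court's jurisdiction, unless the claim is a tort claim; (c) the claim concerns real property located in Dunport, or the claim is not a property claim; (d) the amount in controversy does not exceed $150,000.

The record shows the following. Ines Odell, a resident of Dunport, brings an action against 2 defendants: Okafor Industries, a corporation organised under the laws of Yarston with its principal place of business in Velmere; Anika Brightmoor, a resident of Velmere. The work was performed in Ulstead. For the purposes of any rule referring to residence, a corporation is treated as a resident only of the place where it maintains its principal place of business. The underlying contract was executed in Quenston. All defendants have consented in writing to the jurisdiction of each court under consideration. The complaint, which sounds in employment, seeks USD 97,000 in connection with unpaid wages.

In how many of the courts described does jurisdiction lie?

The Brystead Court of Common Pleas:
  (a) The amount in controversy is 97,000 dollars, which meets the $10,000 floor, so this disjunct is met. The exception is not triggered, since the claim is an employment claim, not a property claim. Met.
  (b) The operative events occurred in Ulstead, not Brystead; the plaintiff resides in Dunport, not Quenston — none of the alternatives is met. But the claim is an employment claim, and the 'unless' clause therefore excuses the requirement. Condition met.
  (c) The claim is an employment claim, not a tort claim, so this disjunct is met. Satisfied.
  (d) The plaintiff resides in Dunport, which is not Quenston, which satisfies one of the alternatives. Met.
  → Jurisdiction lies.
The Provincial Court of Yarston:
  (a) The claim is an employment claim, not a contract claim, so one alternative holds. Met.
  (b) The claim is an employment claim, not a property claim, which satisfies one of the alternatives. The exception is not triggered, since the plaintiff resides in Dunport, not Yarston. Condition met.
  (c) The amount in controversy is 97,000 dollars, which meets the $10,000 floor, so one alternative holds. Met.
  (d) The plaintiff resides in Dunport, which is not Yarston. Met.
  (e) The corporate defendant(s) are organised in Yarston, not Dunport; the operative events occurred in Ulstead, not Yarston — every alternative fails. However, the amount in controversy is 97,000 dollars, which meets the $5,000 floor, so the 'unless' proviso supplies this condition. Condition met.
  → The court has jurisdiction.
The Provincial Court of Ulstead:
  (a) The amount in controversy is $97,000, which meets the $20,000 floor, so one alternative holds. And the carve-out is inapplicable — the plaintiff resides in Dunport, not Ulstead. Condition met.
  (b) The plaintiff resides in Dunport, which is not Brystead — that alternative is enough. Met.
  (c) Every defendant has filed written consent. Satisfied.
  (d) The operative events occurred in Ulstead. The carve-out does not apply: the plaintiff resides in Dunport, not Yarston. Met.
  (e) The claim is an employment claim, not a tort claim. Condition met.
  → Every requirement is satisfied — jurisdiction.
The Dunport District Court:
  (a) The plaintiff resides in Dunport — that alternative is enough. Condition met.
  (b) Every defendant has filed written consent, so one alternative holds. Met.
  (c) The claim is an employment claim, not a property claim, so this disjunct is met. Satisfied.
  (d) The amount in controversy is 97,000 dollars, within the USD 150,000 ceiling. Condition met.
  → The court has jurisdiction.
Courts with jurisdiction: the Brystead Court of Common Pleas, the Provincial Court of Yarston, the Provincial Court of Ulstead, the Dunport District Court — 4 in total.

4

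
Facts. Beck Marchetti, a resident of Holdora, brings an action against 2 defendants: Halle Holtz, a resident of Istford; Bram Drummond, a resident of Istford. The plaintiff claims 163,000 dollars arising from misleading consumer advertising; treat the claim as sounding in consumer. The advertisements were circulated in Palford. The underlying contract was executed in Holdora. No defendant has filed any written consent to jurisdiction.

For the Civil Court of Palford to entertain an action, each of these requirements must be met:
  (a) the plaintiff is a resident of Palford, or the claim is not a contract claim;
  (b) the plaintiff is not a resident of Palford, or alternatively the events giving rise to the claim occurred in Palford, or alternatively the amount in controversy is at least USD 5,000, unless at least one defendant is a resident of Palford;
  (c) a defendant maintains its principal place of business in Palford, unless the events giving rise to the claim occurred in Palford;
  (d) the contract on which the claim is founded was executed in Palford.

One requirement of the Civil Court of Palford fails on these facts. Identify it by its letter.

(d)

The Civil Court of Palford:
  (a) The claim is a consumer claim, not a contract claim, so one alternative holds. Satisfied.
  (b) The plaintiff resides in Holdora, which is not Palford, which satisfies one of the alternatives. Met.
  (c) No defendant is a corporation. However, the operative events occurred in Palford, so the 'unless' proviso supplies this condition. Satisfied.
  (d) The contract was executed in Holdora, not Palford. Fails.
Only condition (d) fails.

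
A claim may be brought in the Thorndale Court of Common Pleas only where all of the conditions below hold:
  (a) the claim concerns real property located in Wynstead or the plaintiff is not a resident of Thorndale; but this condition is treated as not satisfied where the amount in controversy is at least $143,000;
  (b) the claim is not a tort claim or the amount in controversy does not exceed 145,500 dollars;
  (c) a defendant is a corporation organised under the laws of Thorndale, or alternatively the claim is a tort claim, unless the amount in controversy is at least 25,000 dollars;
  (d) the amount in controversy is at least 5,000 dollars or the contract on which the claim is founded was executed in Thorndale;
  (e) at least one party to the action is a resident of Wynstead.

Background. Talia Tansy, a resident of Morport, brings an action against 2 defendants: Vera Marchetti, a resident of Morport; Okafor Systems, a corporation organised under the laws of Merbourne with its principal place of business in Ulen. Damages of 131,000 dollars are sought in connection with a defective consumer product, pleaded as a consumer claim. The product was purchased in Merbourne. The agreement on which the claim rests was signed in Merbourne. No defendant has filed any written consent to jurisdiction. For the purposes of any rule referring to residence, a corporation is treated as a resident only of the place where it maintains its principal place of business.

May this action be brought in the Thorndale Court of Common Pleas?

The Thorndale Court of Common Pleas:
  (a) The plaintiff resides in Morport, which is not Thorndale, so this disjunct is met. The carve-out does not apply: the amount in controversy is $131,000, below the USD 143,000 floor. Satisfied.
  (b) The claim is a consumer claim, not a tort claim, so one alternative holds. Satisfied.
  (c) The corporate defendant(s) are organised in Merbourne, not Thorndale; the claim is a consumer claim, not a tort claim — none of the alternatives is met. The proviso rescues it, though: the amount in controversy is 131,000 dollars, which meets the 25,000 dollars floor. Met.
  (d) The amount in controversy is USD 131,000, which meets the USD 5,000 floor, which satisfies one of the alternatives. Satisfied.
  (e) No party resides in Wynstead. Condition not met.
  → The court lacks jurisdiction.

No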